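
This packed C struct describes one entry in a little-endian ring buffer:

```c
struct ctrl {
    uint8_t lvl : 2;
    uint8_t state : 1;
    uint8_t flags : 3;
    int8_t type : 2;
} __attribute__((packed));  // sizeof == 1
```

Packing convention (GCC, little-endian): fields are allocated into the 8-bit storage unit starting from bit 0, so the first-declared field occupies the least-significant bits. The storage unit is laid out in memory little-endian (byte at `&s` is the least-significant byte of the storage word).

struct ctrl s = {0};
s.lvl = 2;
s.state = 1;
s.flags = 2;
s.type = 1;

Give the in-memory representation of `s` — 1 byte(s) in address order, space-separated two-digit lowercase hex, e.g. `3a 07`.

56

lvl:2 = 2 → 0x2 << 0 → word 0x02
state:1 = 1 → 0x1 << 2 → word 0x06
flags:3 = 2 → 0x2 << 3 → word 0x16
type:2 = 1 → 0x1 << 6 → word 0x56
word = 0x56 → little-endian bytes:
  [0]=0x56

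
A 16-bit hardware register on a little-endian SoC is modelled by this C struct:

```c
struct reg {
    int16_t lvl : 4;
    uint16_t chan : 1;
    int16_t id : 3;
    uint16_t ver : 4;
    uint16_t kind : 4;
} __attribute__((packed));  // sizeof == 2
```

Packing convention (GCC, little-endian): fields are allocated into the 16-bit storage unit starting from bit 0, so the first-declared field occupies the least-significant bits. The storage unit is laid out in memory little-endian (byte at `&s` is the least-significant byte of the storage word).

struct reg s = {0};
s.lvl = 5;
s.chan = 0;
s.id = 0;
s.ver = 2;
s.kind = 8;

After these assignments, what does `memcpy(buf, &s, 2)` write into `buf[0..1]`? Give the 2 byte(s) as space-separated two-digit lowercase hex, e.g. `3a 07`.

lvl (4b) val=5 bits=0x5 at bit 0: 0x0005
chan (1b) val=0 bits=0x0 at bit 4: 0x0005
id (3b) val=0 bits=0x0 at bit 5: 0x0005
ver (4b) val=2 bits=0x2 at bit 8: 0x0205
kind (4b) val=8 bits=0x8 at bit 12: 0x8205
word = 0x8205 → little-endian bytes:
  [0]=0x05  [1]=0x82

05 82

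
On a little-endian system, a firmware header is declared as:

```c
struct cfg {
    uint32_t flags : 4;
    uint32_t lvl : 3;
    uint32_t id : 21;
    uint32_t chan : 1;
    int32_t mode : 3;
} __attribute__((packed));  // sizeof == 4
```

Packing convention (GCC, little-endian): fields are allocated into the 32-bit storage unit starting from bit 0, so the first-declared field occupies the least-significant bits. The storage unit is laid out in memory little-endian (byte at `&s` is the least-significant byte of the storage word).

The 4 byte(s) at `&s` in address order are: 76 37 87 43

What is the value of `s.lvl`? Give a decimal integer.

7

[0]=0x76 [1]=0x37 [2]=0x87 [3]=0x43 (little-endian) → word 0x43873776
flags [0+:4] = (word>>0) & 0xf = 6
lvl [4+:3] = (word>>4) & 0x7 = 7  ←
id [7+:21] = (word>>7) & 0x1fffff = 462446
chan [28+:1] = (word>>28) & 0x1 = 0
mode [29+:3] = (word>>29) & 0x7 = 2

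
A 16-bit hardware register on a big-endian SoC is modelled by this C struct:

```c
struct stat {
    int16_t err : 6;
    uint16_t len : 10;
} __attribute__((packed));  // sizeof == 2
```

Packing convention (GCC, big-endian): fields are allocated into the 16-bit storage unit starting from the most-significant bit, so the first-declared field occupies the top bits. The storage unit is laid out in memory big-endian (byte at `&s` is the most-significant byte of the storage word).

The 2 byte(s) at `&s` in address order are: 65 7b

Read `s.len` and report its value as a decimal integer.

379

[0]=0x65 [1]=0x7b (big-endian) → word 0x657b
err [10+:6] = (word>>10) & 0x3f = 25
len [0+:10] = (word>>0) & 0x3ff = 379  ←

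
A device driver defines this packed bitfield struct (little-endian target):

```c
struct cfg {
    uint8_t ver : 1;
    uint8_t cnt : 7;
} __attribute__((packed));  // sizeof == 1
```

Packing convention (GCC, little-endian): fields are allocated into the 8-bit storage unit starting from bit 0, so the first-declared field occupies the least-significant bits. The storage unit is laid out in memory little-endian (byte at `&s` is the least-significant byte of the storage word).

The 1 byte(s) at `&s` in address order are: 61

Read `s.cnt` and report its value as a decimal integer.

48

[0]=0x61 (little-endian) → word 0x61
ver:1 @ bit 0 → (0x61>>0)&0x1 = 0x1
cnt:7 @ bit 1 → (0x61>>1)&0x7f = 0x30  ←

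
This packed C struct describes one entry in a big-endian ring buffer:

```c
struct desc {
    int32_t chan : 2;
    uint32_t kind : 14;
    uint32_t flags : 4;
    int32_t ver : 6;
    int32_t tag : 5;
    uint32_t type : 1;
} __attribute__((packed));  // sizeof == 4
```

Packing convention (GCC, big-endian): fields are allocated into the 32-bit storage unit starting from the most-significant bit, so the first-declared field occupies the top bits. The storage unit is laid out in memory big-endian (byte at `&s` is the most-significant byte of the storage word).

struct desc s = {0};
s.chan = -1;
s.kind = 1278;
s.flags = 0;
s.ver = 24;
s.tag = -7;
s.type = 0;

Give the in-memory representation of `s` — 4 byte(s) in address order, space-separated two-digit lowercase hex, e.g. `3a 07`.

c4 fe 06 32

chan:2 = -1 → 0x3 << 30 → word 0xc0000000
kind:14 = 1278 → 0x4fe << 16 → word 0xc4fe0000
flags:4 = 0 → 0x0 << 12 → word 0xc4fe0000
ver:6 = 24 → 0x18 << 6 → word 0xc4fe0600
tag:5 = -7 → 0x19 << 1 → word 0xc4fe0632
type:1 = 0 → 0x0 << 0 → word 0xc4fe0632
word = 0xc4fe0632 → big-endian bytes:
  [0]=0xc4  [1]=0xfe  [2]=0x06  [3]=0x32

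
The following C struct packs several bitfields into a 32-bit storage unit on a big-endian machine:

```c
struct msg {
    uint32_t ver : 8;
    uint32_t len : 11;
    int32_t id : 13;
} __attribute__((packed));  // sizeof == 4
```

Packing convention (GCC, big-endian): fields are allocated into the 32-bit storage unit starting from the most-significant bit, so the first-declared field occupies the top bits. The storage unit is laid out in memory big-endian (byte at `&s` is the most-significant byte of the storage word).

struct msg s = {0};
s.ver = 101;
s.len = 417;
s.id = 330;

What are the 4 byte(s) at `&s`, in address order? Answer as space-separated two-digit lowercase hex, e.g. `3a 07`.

65 34 21 4a

[24+:8] ver=101 & 0xff = 0x65; word=0x65000000
[13+:11] len=417 & 0x7ff = 0x1a1; word=0x65342000
[0+:13] id=330 & 0x1fff = 0x14a; word=0x6534214a
word = 0x6534214a → big-endian bytes:
  [0]=0x65  [1]=0x34  [2]=0x21  [3]=0x4a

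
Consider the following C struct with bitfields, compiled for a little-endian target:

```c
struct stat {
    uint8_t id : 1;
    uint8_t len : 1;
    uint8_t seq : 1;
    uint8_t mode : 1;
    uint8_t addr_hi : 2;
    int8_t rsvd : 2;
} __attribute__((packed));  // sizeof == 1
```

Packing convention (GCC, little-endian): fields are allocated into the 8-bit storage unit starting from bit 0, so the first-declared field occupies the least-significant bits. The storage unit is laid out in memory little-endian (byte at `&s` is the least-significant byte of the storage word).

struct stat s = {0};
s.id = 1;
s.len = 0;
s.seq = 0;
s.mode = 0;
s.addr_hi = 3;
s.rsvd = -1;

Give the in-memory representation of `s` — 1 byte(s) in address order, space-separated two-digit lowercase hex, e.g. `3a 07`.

id:1 = 1 → 0x1 << 0 → word 0x01
len:1 = 0 → 0x0 << 1 → word 0x01
seq:1 = 0 → 0x0 << 2 → word 0x01
mode:1 = 0 → 0x0 << 3 → word 0x01
addr_hi:2 = 3 → 0x3 << 4 → word 0x31
rsvd:2 = -1 → 0x3 << 6 → word 0xf1
word = 0xf1 → little-endian bytes:
  [0]=0xf1

f1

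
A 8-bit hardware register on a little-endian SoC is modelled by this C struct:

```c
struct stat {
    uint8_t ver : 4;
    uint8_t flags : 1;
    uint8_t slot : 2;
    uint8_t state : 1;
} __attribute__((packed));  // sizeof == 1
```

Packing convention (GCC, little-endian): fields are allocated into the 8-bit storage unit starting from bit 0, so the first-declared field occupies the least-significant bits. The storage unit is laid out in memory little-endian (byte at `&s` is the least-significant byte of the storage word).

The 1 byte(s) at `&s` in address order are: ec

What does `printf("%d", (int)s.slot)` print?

3

[0]=0xec (little-endian) → word 0xec
ver:4 @ bit 0 → (0xec>>0)&0xf = 0xc
flags:1 @ bit 4 → (0xec>>4)&0x1 = 0x0
slot:2 @ bit 5 → (0xec>>5)&0x3 = 0x3  ←
state:1 @ bit 7 → (0xec>>7)&0x1 = 0x1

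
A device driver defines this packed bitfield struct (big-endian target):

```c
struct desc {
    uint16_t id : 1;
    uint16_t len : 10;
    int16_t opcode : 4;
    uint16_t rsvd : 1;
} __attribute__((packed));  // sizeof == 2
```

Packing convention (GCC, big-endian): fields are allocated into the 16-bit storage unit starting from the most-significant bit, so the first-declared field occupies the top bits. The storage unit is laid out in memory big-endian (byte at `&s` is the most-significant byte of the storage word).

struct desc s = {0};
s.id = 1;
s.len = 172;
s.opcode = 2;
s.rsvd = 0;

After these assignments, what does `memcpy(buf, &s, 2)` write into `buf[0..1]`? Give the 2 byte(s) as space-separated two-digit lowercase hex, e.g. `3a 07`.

id:1 = 1 → 0x1 << 15 → word 0x8000
len:10 = 172 → 0xac << 5 → word 0x9580
opcode:4 = 2 → 0x2 << 1 → word 0x9584
rsvd:1 = 0 → 0x0 << 0 → word 0x9584
word = 0x9584 → big-endian bytes:
  [0]=0x95  [1]=0x84

95 84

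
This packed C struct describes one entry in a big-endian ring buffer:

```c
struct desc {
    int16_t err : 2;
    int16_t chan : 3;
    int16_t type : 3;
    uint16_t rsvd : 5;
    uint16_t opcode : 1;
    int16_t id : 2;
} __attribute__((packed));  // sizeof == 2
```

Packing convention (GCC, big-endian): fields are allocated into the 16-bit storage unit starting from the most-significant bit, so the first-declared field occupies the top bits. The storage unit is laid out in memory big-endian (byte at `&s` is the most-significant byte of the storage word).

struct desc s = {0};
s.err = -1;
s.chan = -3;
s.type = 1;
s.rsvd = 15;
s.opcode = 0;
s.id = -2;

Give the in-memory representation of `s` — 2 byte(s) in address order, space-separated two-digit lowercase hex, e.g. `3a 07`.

err:2 = -1 → 0x3 << 14 → word 0xc000
chan:3 = -3 → 0x5 << 11 → word 0xe800
type:3 = 1 → 0x1 << 8 → word 0xe900
rsvd:5 = 15 → 0xf << 3 → word 0xe978
opcode:1 = 0 → 0x0 << 2 → word 0xe978
id:2 = -2 → 0x2 << 0 → word 0xe97a
word = 0xe97a → big-endian bytes:
  [0]=0xe9  [1]=0x7a

e9 7a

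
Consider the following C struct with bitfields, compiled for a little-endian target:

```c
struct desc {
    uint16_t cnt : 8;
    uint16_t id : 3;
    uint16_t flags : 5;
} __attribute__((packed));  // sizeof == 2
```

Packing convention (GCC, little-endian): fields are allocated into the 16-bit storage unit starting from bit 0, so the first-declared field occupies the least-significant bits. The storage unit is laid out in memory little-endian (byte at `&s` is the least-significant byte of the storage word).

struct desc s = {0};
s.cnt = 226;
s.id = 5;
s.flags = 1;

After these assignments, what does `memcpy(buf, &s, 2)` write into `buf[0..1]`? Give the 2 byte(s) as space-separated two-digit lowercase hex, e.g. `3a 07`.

cnt (8b) val=226 bits=0xe2 at bit 0: 0x00e2
id (3b) val=5 bits=0x5 at bit 8: 0x05e2
flags (5b) val=1 bits=0x1 at bit 11: 0x0de2
word = 0x0de2 → little-endian bytes:
  [0]=0xe2  [1]=0x0d

e2 0d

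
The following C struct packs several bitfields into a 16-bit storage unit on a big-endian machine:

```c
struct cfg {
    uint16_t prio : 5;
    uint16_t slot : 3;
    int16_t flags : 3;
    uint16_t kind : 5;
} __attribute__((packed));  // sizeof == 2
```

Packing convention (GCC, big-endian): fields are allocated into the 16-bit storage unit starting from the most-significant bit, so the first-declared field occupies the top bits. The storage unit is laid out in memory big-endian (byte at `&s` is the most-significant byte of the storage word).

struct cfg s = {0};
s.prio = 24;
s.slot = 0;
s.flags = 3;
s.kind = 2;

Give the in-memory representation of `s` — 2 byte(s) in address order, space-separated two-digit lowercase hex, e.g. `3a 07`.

c0 62

prio:5 = 24 → 0x18 << 11 → word 0xc000
slot:3 = 0 → 0x0 << 8 → word 0xc000
flags:3 = 3 → 0x3 << 5 → word 0xc060
kind:5 = 2 → 0x2 << 0 → word 0xc062
word = 0xc062 → big-endian bytes:
  [0]=0xc0  [1]=0x62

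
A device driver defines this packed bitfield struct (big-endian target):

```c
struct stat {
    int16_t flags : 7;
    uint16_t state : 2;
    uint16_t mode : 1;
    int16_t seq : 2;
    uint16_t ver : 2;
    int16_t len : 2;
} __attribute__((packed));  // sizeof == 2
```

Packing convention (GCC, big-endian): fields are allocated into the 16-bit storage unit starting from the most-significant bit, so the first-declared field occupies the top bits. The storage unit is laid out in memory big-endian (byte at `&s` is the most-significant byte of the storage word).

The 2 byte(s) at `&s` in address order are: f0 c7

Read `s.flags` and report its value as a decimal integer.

-8

[0]=0xf0 [1]=0xc7 (big-endian) → word 0xf0c7
flags [9+:7] = (word>>9) & 0x7f = 120  ←
state [7+:2] = (word>>7) & 0x3 = 1
mode [6+:1] = (word>>6) & 0x1 = 1
seq [4+:2] = (word>>4) & 0x3 = 0
ver [2+:2] = (word>>2) & 0x3 = 1
len [0+:2] = (word>>0) & 0x3 = 3
flags signed 7b, MSB=1: 120 - 128 = -8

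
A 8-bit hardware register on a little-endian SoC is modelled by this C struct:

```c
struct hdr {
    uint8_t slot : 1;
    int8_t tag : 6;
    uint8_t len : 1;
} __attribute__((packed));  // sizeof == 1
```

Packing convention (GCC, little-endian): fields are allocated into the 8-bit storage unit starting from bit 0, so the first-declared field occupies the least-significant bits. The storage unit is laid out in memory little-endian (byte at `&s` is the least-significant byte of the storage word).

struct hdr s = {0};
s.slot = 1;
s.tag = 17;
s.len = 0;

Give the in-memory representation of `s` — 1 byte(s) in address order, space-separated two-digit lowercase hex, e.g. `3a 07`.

slot (1b) val=1 bits=0x1 at bit 0: 0x01
tag (6b) val=17 bits=0x11 at bit 1: 0x23
len (1b) val=0 bits=0x0 at bit 7: 0x23
word = 0x23 → little-endian bytes:
  [0]=0x23

23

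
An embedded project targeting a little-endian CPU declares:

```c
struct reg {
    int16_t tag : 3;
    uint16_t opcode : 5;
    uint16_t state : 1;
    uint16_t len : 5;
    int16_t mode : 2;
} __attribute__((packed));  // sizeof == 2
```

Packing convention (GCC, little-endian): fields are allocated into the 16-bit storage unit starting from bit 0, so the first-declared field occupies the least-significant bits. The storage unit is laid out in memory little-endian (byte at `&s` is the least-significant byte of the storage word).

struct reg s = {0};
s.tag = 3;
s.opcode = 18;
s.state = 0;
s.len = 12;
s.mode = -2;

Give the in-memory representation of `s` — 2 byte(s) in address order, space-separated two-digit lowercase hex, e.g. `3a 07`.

93 98

tag (3b) val=3 bits=0x3 at bit 0: 0x0003
opcode (5b) val=18 bits=0x12 at bit 3: 0x0093
state (1b) val=0 bits=0x0 at bit 8: 0x0093
len (5b) val=12 bits=0xc at bit 9: 0x1893
mode (2b) val=-2 bits=0x2 at bit 14: 0x9893
word = 0x9893 → little-endian bytes:
  [0]=0x93  [1]=0x98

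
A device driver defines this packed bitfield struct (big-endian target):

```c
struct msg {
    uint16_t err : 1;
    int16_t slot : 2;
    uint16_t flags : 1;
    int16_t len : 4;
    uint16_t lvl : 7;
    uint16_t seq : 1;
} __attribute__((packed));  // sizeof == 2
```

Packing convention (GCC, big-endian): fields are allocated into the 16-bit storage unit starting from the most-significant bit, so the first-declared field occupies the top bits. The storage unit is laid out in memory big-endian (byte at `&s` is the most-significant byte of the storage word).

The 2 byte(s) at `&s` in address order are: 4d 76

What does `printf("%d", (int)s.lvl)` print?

[0]=0x4d [1]=0x76 (big-endian) → word 0x4d76
err:1 @ bit 15 → (0x4d76>>15)&0x1 = 0x0
slot:2 @ bit 13 → (0x4d76>>13)&0x3 = 0x2
flags:1 @ bit 12 → (0x4d76>>12)&0x1 = 0x0
len:4 @ bit 8 → (0x4d76>>8)&0xf = 0xd
lvl:7 @ bit 1 → (0x4d76>>1)&0x7f = 0x3b  ←
seq:1 @ bit 0 → (0x4d76>>0)&0x1 = 0x0

59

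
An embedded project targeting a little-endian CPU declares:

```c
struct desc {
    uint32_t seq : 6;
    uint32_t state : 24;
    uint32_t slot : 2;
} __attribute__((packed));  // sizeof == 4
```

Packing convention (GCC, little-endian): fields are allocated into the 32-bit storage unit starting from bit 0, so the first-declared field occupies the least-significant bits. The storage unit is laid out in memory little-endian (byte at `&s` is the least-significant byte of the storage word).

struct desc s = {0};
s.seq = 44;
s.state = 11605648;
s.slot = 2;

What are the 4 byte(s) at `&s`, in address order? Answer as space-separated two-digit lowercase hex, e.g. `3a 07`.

seq (6b) val=44 bits=0x2c at bit 0: 0x0000002c
state (24b) val=11605648 bits=0xb11690 at bit 6: 0x2c45a42c
slot (2b) val=2 bits=0x2 at bit 30: 0xac45a42c
word = 0xac45a42c → little-endian bytes:
  [0]=0x2c  [1]=0xa4  [2]=0x45  [3]=0xac

2c a4 45 ac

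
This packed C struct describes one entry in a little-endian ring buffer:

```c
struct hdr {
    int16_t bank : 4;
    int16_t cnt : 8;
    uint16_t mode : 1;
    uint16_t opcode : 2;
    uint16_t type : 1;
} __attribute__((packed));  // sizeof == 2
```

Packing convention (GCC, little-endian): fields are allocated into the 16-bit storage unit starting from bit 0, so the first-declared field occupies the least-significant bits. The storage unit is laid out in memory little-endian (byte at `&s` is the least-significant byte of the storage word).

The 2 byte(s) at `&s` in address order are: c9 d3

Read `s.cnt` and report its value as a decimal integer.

60

[0]=0xc9 [1]=0xd3 (little-endian) → word 0xd3c9
bank [0+:4] = (word>>0) & 0xf = 9
cnt [4+:8] = (word>>4) & 0xff = 60  ←
mode [12+:1] = (word>>12) & 0x1 = 1
opcode [13+:2] = (word>>13) & 0x3 = 2
type [15+:1] = (word>>15) & 0x1 = 1
cnt signed 8b, MSB=0: value = 60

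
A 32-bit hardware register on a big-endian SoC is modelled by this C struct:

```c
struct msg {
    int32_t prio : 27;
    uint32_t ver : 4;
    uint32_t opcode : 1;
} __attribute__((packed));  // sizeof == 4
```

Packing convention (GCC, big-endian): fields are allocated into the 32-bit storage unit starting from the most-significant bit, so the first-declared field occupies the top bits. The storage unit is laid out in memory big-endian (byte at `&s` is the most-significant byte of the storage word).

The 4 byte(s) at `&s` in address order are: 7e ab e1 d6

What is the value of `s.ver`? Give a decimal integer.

[0]=0x7e [1]=0xab [2]=0xe1 [3]=0xd6 (big-endian) → word 0x7eabe1d6
prio [5+:27] = (word>>5) & 0x7ffffff = 66412302
ver [1+:4] = (word>>1) & 0xf = 11  ←
opcode [0+:1] = (word>>0) & 0x1 = 0

11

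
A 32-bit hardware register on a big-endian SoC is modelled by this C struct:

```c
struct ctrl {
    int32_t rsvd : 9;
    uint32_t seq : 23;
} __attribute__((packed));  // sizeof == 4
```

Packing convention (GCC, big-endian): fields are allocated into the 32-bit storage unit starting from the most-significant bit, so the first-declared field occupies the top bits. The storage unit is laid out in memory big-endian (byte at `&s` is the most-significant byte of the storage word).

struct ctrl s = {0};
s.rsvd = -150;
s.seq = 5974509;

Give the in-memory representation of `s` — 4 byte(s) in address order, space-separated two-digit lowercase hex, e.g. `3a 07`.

b5 5b 29 ed

rsvd:9 = -150 → 0x16a << 23 → word 0xb5000000
seq:23 = 5974509 → 0x5b29ed << 0 → word 0xb55b29ed
word = 0xb55b29ed → big-endian bytes:
  [0]=0xb5  [1]=0x5b  [2]=0x29  [3]=0xed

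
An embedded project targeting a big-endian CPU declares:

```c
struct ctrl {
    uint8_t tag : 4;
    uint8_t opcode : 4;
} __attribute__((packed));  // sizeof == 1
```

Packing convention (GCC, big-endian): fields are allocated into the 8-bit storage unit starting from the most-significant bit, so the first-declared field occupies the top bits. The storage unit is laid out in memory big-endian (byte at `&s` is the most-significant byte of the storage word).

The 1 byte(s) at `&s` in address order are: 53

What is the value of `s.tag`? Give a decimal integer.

5

[0]=0x53 (big-endian) → word 0x53
tag [4+:4] = (word>>4) & 0xf = 5  ←
opcode [0+:4] = (word>>0) & 0xf = 3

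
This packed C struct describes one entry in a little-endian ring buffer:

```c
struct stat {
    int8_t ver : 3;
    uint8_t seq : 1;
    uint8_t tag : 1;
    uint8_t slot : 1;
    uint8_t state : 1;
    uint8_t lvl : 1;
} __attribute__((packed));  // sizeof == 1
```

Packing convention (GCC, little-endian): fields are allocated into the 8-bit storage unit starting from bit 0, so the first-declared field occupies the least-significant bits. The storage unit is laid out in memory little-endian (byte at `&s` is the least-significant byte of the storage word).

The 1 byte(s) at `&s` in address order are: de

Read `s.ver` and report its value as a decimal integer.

[0]=0xde (little-endian) → word 0xde
ver [0+:3] = (word>>0) & 0x7 = 6  ←
seq [3+:1] = (word>>3) & 0x1 = 1
tag [4+:1] = (word>>4) & 0x1 = 1
slot [5+:1] = (word>>5) & 0x1 = 0
state [6+:1] = (word>>6) & 0x1 = 1
lvl [7+:1] = (word>>7) & 0x1 = 1
ver signed 3b, MSB=1: 6 - 8 = -2

-2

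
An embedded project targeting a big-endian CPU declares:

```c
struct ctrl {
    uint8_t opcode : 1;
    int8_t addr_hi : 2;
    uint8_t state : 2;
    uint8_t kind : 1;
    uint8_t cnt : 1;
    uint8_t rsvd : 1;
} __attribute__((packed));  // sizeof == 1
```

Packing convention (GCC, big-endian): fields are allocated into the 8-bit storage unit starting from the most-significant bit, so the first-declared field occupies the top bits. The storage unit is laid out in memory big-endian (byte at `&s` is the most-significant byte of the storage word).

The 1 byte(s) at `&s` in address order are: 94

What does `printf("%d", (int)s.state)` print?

2

[0]=0x94 (big-endian) → word 0x94
opcode [7+:1] = (word>>7) & 0x1 = 1
addr_hi [5+:2] = (word>>5) & 0x3 = 0
state [3+:2] = (word>>3) & 0x3 = 2  ←
kind [2+:1] = (word>>2) & 0x1 = 1
cnt [1+:1] = (word>>1) & 0x1 = 0
rsvd [0+:1] = (word>>0) & 0x1 = 0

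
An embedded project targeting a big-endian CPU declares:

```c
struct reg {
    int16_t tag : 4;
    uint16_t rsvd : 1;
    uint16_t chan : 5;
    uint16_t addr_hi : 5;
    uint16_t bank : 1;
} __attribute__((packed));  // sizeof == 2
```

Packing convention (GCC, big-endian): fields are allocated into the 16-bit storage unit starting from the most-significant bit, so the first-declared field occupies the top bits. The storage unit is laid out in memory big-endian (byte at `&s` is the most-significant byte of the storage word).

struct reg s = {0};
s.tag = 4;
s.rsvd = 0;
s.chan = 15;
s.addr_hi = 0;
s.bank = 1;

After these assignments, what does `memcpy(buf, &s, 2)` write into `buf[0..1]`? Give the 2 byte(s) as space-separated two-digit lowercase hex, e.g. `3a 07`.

43 c1

[12+:4] tag=4 & 0xf = 0x4; word=0x4000
[11+:1] rsvd=0 & 0x1 = 0x0; word=0x4000
[6+:5] chan=15 & 0x1f = 0xf; word=0x43c0
[1+:5] addr_hi=0 & 0x1f = 0x0; word=0x43c0
[0+:1] bank=1 & 0x1 = 0x1; word=0x43c1
word = 0x43c1 → big-endian bytes:
  [0]=0x43  [1]=0xc1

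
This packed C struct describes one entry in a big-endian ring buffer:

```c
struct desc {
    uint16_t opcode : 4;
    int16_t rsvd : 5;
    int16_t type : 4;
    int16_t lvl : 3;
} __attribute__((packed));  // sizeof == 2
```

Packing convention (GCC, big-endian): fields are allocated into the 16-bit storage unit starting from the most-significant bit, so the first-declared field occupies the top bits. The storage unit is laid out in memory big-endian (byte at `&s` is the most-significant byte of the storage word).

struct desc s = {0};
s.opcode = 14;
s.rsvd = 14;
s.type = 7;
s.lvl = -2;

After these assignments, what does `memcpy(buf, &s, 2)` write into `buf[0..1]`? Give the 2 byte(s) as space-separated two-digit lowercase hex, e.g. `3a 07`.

e7 3e

[12+:4] opcode=14 & 0xf = 0xe; word=0xe000
[7+:5] rsvd=14 & 0x1f = 0xe; word=0xe700
[3+:4] type=7 & 0xf = 0x7; word=0xe738
[0+:3] lvl=-2 & 0x7 = 0x6; word=0xe73e
word = 0xe73e → big-endian bytes:
  [0]=0xe7  [1]=0x3e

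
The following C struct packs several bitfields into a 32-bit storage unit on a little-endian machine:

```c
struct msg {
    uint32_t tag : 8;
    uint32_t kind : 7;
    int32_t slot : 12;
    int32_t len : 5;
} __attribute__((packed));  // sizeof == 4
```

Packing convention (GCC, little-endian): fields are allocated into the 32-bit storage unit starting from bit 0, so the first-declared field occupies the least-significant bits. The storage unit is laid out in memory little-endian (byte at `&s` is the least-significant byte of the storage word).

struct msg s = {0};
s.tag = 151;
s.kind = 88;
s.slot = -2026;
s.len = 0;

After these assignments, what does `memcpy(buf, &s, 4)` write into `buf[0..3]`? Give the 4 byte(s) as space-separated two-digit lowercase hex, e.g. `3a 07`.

97 58 0b 04

tag (8b) val=151 bits=0x97 at bit 0: 0x00000097
kind (7b) val=88 bits=0x58 at bit 8: 0x00005897
slot (12b) val=-2026 bits=0x816 at bit 15: 0x040b5897
len (5b) val=0 bits=0x0 at bit 27: 0x040b5897
word = 0x040b5897 → little-endian bytes:
  [0]=0x97  [1]=0x58  [2]=0x0b  [3]=0x04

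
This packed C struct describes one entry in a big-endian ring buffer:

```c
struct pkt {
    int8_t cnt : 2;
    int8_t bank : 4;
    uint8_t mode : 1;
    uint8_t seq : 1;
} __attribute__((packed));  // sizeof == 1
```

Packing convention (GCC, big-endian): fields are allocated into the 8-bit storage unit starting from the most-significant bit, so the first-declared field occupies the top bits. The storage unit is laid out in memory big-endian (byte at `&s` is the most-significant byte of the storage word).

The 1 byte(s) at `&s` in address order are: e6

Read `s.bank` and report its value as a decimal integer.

-7

[0]=0xe6 (big-endian) → word 0xe6
cnt [6+:2] = (word>>6) & 0x3 = 3
bank [2+:4] = (word>>2) & 0xf = 9  ←
mode [1+:1] = (word>>1) & 0x1 = 1
seq [0+:1] = (word>>0) & 0x1 = 0
bank signed 4b, MSB=1: 9 - 16 = -7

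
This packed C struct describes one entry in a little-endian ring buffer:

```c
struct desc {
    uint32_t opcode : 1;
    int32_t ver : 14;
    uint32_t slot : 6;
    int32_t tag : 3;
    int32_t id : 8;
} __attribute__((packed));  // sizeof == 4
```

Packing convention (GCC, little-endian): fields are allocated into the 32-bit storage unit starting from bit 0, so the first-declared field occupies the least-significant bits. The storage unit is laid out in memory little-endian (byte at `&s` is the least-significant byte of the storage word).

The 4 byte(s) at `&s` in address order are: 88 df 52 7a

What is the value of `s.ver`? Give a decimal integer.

[0]=0x88 [1]=0xdf [2]=0x52 [3]=0x7a (little-endian) → word 0x7a52df88
opcode [0+:1] = (word>>0) & 0x1 = 0
ver [1+:14] = (word>>1) & 0x3fff = 12228  ←
slot [15+:6] = (word>>15) & 0x3f = 37
tag [21+:3] = (word>>21) & 0x7 = 2
id [24+:8] = (word>>24) & 0xff = 122
ver signed 14b, MSB=1: 12228 - 16384 = -4156

-4156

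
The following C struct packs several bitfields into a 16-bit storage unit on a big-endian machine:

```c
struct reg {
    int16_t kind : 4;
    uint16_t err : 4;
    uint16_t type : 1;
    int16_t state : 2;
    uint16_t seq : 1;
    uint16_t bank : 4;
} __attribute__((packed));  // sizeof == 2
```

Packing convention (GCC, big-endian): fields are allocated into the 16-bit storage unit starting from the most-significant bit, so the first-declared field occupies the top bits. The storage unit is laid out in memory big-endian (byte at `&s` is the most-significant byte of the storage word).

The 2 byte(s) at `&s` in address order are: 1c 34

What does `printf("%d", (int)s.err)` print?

12

[0]=0x1c [1]=0x34 (big-endian) → word 0x1c34
kind [12+:4] = (word>>12) & 0xf = 1
err [8+:4] = (word>>8) & 0xf = 12  ←
type [7+:1] = (word>>7) & 0x1 = 0
state [5+:2] = (word>>5) & 0x3 = 1
seq [4+:1] = (word>>4) & 0x1 = 1
bank [0+:4] = (word>>0) & 0xf = 4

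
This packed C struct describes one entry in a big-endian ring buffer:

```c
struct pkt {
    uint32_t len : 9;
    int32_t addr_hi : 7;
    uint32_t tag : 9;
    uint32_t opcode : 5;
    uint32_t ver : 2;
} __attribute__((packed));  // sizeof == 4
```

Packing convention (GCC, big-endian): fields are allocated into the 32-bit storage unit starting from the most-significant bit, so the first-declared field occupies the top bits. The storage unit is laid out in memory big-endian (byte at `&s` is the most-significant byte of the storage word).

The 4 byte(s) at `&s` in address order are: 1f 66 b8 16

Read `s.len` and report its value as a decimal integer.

62

[0]=0x1f [1]=0x66 [2]=0xb8 [3]=0x16 (big-endian) → word 0x1f66b816
len:9 @ bit 23 → (0x1f66b816>>23)&0x1ff = 0x3e  ←
addr_hi:7 @ bit 16 → (0x1f66b816>>16)&0x7f = 0x66
tag:9 @ bit 7 → (0x1f66b816>>7)&0x1ff = 0x170
opcode:5 @ bit 2 → (0x1f66b816>>2)&0x1f = 0x5
ver:2 @ bit 0 → (0x1f66b816>>0)&0x3 = 0x2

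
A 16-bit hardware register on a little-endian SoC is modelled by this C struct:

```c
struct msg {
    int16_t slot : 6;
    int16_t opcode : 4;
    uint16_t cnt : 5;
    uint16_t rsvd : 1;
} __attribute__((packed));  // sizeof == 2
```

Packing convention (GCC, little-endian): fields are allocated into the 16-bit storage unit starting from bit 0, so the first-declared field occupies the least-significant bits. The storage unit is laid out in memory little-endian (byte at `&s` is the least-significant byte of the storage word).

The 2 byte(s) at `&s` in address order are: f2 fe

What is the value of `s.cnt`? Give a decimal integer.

31

[0]=0xf2 [1]=0xfe (little-endian) → word 0xfef2
slot:6 @ bit 0 → (0xfef2>>0)&0x3f = 0x32
opcode:4 @ bit 6 → (0xfef2>>6)&0xf = 0xb
cnt:5 @ bit 10 → (0xfef2>>10)&0x1f = 0x1f  ←
rsvd:1 @ bit 15 → (0xfef2>>15)&0x1 = 0x1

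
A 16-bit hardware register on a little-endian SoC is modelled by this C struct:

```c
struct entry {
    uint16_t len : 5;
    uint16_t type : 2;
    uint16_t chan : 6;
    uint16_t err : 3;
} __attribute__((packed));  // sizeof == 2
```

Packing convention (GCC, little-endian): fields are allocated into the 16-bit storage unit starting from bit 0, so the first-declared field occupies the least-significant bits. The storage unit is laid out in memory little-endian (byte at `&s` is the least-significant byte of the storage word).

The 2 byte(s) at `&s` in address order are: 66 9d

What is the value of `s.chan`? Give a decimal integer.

[0]=0x66 [1]=0x9d (little-endian) → word 0x9d66
len:5 @ bit 0 → (0x9d66>>0)&0x1f = 0x6
type:2 @ bit 5 → (0x9d66>>5)&0x3 = 0x3
chan:6 @ bit 7 → (0x9d66>>7)&0x3f = 0x3a  ←
err:3 @ bit 13 → (0x9d66>>13)&0x7 = 0x4

58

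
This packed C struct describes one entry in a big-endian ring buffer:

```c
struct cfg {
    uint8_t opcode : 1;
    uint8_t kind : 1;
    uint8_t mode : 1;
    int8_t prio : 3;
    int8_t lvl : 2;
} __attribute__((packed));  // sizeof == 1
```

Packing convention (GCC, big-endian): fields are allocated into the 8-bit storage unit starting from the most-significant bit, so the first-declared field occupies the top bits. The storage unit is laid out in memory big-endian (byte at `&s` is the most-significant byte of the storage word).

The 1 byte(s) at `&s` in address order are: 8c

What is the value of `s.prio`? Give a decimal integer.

3

[0]=0x8c (big-endian) → word 0x8c
opcode:1 @ bit 7 → (0x8c>>7)&0x1 = 0x1
kind:1 @ bit 6 → (0x8c>>6)&0x1 = 0x0
mode:1 @ bit 5 → (0x8c>>5)&0x1 = 0x0
prio:3 @ bit 2 → (0x8c>>2)&0x7 = 0x3  ←
lvl:2 @ bit 0 → (0x8c>>0)&0x3 = 0x0
prio signed 3b, MSB=0: value = 3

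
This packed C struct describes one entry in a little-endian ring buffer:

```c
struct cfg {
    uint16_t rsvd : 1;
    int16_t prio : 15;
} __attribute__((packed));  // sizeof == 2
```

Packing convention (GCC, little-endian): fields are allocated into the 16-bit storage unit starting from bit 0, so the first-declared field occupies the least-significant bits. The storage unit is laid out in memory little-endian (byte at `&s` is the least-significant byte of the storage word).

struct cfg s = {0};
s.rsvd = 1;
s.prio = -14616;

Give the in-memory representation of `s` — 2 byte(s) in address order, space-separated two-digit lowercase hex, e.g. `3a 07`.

rsvd (1b) val=1 bits=0x1 at bit 0: 0x0001
prio (15b) val=-14616 bits=0x46e8 at bit 1: 0x8dd1
word = 0x8dd1 → little-endian bytes:
  [0]=0xd1  [1]=0x8d

d1 8d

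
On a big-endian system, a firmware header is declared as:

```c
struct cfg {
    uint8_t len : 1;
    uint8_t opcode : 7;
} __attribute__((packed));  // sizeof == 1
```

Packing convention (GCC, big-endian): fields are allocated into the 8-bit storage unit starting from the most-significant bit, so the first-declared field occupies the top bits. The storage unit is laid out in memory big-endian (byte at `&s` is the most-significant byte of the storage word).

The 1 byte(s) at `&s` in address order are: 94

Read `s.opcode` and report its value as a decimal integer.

[0]=0x94 (big-endian) → word 0x94
len [7+:1] = (word>>7) & 0x1 = 1
opcode [0+:7] = (word>>0) & 0x7f = 20  ←

20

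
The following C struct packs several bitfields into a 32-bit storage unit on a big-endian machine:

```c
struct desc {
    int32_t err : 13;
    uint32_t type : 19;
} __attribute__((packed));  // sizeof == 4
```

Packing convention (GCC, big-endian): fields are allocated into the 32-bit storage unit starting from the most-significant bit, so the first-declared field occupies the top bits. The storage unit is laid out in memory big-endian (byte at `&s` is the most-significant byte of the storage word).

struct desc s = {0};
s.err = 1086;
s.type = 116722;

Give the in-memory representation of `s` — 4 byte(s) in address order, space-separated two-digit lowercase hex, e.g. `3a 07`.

[19+:13] err=1086 & 0x1fff = 0x43e; word=0x21f00000
[0+:19] type=116722 & 0x7ffff = 0x1c7f2; word=0x21f1c7f2
word = 0x21f1c7f2 → big-endian bytes:
  [0]=0x21  [1]=0xf1  [2]=0xc7  [3]=0xf2

21 f1 c7 f2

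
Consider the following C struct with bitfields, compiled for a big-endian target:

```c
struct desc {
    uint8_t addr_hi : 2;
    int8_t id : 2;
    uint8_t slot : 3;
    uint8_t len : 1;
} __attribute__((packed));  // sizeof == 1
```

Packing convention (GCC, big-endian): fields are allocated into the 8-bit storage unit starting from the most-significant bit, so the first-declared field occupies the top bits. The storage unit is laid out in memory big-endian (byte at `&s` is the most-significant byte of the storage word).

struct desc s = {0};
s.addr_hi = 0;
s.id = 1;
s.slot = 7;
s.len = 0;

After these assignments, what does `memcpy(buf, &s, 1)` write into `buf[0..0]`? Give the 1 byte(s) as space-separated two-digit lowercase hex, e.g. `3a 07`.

1e

addr_hi (2b) val=0 bits=0x0 at bit 6: 0x00
id (2b) val=1 bits=0x1 at bit 4: 0x10
slot (3b) val=7 bits=0x7 at bit 1: 0x1e
len (1b) val=0 bits=0x0 at bit 0: 0x1e
word = 0x1e → big-endian bytes:
  [0]=0x1e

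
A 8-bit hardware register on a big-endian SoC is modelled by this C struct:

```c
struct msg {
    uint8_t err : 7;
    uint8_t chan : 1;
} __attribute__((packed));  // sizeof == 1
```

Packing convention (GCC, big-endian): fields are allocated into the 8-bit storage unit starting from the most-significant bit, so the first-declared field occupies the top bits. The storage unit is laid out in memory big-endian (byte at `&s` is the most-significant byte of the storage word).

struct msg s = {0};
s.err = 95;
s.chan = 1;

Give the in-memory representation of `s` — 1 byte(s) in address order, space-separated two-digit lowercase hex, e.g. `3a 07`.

bf

[1+:7] err=95 & 0x7f = 0x5f; word=0xbe
[0+:1] chan=1 & 0x1 = 0x1; word=0xbf
word = 0xbf → big-endian bytes:
  [0]=0xbf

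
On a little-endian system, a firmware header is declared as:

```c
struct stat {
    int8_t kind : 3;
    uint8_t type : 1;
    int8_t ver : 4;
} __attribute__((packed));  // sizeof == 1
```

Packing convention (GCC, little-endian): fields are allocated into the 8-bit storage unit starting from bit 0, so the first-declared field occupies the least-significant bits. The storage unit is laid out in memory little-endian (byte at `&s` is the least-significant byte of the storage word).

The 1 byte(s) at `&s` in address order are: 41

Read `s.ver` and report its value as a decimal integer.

4

[0]=0x41 (little-endian) → word 0x41
kind [0+:3] = (word>>0) & 0x7 = 1
type [3+:1] = (word>>3) & 0x1 = 0
ver [4+:4] = (word>>4) & 0xf = 4  ←
ver signed 4b, MSB=0: value = 4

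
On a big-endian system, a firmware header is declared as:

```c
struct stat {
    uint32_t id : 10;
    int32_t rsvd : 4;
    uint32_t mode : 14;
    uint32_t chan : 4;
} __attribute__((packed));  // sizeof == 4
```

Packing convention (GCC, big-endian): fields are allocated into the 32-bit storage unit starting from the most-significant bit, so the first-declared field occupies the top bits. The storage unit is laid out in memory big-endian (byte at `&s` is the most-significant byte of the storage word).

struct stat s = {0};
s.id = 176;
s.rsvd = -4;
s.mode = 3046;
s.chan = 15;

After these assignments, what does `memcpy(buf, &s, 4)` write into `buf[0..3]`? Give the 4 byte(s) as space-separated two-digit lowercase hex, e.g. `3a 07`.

id:10 = 176 → 0xb0 << 22 → word 0x2c000000
rsvd:4 = -4 → 0xc << 18 → word 0x2c300000
mode:14 = 3046 → 0xbe6 << 4 → word 0x2c30be60
chan:4 = 15 → 0xf << 0 → word 0x2c30be6f
word = 0x2c30be6f → big-endian bytes:
  [0]=0x2c  [1]=0x30  [2]=0xbe  [3]=0x6f

2c 30 be 6f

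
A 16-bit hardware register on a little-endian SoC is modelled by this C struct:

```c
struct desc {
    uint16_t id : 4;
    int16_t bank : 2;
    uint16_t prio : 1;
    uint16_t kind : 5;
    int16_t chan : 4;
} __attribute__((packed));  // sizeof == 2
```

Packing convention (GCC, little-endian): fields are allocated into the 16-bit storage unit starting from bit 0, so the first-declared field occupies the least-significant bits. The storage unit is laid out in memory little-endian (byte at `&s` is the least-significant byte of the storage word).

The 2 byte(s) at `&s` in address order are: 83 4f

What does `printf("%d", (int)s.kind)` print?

[0]=0x83 [1]=0x4f (little-endian) → word 0x4f83
id:4 @ bit 0 → (0x4f83>>0)&0xf = 0x3
bank:2 @ bit 4 → (0x4f83>>4)&0x3 = 0x0
prio:1 @ bit 6 → (0x4f83>>6)&0x1 = 0x0
kind:5 @ bit 7 → (0x4f83>>7)&0x1f = 0x1f  ←
chan:4 @ bit 12 → (0x4f83>>12)&0xf = 0x4

31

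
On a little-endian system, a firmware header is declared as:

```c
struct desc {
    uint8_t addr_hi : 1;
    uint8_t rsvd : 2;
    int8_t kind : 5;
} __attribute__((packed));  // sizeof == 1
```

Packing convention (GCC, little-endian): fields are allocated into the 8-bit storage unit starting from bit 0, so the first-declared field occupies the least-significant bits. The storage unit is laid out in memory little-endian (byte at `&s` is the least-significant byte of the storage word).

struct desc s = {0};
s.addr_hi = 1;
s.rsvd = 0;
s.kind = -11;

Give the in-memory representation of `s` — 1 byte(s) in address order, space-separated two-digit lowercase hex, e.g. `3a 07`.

a9

addr_hi:1 = 1 → 0x1 << 0 → word 0x01
rsvd:2 = 0 → 0x0 << 1 → word 0x01
kind:5 = -11 → 0x15 << 3 → word 0xa9
word = 0xa9 → little-endian bytes:
  [0]=0xa9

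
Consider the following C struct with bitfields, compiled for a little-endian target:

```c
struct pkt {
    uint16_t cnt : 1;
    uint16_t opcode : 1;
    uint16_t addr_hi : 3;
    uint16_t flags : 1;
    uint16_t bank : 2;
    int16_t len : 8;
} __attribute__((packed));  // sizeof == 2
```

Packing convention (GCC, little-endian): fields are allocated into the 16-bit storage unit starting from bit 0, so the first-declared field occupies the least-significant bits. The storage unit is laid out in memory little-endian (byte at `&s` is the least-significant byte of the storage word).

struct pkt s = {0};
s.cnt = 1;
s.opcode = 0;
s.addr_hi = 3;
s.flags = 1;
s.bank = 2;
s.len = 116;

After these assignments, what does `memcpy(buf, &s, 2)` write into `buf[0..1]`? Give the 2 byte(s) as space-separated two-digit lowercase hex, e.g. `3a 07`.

ad 74

[0+:1] cnt=1 & 0x1 = 0x1; word=0x0001
[1+:1] opcode=0 & 0x1 = 0x0; word=0x0001
[2+:3] addr_hi=3 & 0x7 = 0x3; word=0x000d
[5+:1] flags=1 & 0x1 = 0x1; word=0x002d
[6+:2] bank=2 & 0x3 = 0x2; word=0x00ad
[8+:8] len=116 & 0xff = 0x74; word=0x74ad
word = 0x74ad → little-endian bytes:
  [0]=0xad  [1]=0x74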